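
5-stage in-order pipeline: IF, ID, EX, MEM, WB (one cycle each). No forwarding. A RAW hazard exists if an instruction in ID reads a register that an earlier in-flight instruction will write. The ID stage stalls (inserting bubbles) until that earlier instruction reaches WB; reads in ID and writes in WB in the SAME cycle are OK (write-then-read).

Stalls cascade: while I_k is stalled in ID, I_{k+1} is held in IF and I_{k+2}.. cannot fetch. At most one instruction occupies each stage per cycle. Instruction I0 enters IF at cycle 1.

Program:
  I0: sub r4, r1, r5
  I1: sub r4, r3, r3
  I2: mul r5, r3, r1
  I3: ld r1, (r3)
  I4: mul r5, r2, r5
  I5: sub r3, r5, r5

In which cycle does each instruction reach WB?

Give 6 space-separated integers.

I0 sub r4 <- r1,r5: IF@1 ID@2 stall=0 (-) EX@3 MEM@4 WB@5
I1 sub r4 <- r3,r3: IF@2 ID@3 stall=0 (-) EX@4 MEM@5 WB@6
I2 mul r5 <- r3,r1: IF@3 ID@4 stall=0 (-) EX@5 MEM@6 WB@7
I3 ld r1 <- r3: IF@4 ID@5 stall=0 (-) EX@6 MEM@7 WB@8
I4 mul r5 <- r2,r5: IF@5 ID@6 stall=1 (RAW on I2.r5 (WB@7)) EX@8 MEM@9 WB@10
I5 sub r3 <- r5,r5: IF@6 ID@8 stall=2 (RAW on I4.r5 (WB@10)) EX@11 MEM@12 WB@13

Answer: 5 6 7 8 10 13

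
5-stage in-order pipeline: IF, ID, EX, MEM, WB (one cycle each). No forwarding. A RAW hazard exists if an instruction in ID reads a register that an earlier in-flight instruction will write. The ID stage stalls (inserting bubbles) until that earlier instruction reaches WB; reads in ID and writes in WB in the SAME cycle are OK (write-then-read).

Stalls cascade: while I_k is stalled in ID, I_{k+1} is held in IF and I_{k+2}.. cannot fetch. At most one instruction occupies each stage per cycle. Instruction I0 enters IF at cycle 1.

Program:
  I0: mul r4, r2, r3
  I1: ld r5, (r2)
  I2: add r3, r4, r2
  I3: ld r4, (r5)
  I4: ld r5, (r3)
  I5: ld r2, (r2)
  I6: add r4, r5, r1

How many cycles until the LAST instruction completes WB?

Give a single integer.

Answer: 14

Derivation:
I0 mul r4 <- r2,r3: IF@1 ID@2 stall=0 (-) EX@3 MEM@4 WB@5
I1 ld r5 <- r2: IF@2 ID@3 stall=0 (-) EX@4 MEM@5 WB@6
I2 add r3 <- r4,r2: IF@3 ID@4 stall=1 (RAW on I0.r4 (WB@5)) EX@6 MEM@7 WB@8
I3 ld r4 <- r5: IF@4 ID@6 stall=0 (-) EX@7 MEM@8 WB@9
I4 ld r5 <- r3: IF@6 ID@7 stall=1 (RAW on I2.r3 (WB@8)) EX@9 MEM@10 WB@11
I5 ld r2 <- r2: IF@7 ID@9 stall=0 (-) EX@10 MEM@11 WB@12
I6 add r4 <- r5,r1: IF@9 ID@10 stall=1 (RAW on I4.r5 (WB@11)) EX@12 MEM@13 WB@14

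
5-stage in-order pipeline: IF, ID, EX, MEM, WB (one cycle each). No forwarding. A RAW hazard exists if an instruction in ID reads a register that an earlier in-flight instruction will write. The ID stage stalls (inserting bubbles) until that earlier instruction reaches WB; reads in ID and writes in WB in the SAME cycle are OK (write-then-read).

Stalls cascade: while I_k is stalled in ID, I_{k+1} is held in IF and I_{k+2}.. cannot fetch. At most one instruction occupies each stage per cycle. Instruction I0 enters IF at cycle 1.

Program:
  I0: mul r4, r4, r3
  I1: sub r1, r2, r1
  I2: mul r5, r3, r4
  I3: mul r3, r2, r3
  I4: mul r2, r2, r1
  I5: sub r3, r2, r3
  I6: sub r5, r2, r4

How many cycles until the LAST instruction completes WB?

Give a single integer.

Answer: 14

Derivation:
I0 mul r4 <- r4,r3: IF@1 ID@2 stall=0 (-) EX@3 MEM@4 WB@5
I1 sub r1 <- r2,r1: IF@2 ID@3 stall=0 (-) EX@4 MEM@5 WB@6
I2 mul r5 <- r3,r4: IF@3 ID@4 stall=1 (RAW on I0.r4 (WB@5)) EX@6 MEM@7 WB@8
I3 mul r3 <- r2,r3: IF@4 ID@6 stall=0 (-) EX@7 MEM@8 WB@9
I4 mul r2 <- r2,r1: IF@6 ID@7 stall=0 (-) EX@8 MEM@9 WB@10
I5 sub r3 <- r2,r3: IF@7 ID@8 stall=2 (RAW on I4.r2 (WB@10)) EX@11 MEM@12 WB@13
I6 sub r5 <- r2,r4: IF@8 ID@11 stall=0 (-) EX@12 MEM@13 WB@14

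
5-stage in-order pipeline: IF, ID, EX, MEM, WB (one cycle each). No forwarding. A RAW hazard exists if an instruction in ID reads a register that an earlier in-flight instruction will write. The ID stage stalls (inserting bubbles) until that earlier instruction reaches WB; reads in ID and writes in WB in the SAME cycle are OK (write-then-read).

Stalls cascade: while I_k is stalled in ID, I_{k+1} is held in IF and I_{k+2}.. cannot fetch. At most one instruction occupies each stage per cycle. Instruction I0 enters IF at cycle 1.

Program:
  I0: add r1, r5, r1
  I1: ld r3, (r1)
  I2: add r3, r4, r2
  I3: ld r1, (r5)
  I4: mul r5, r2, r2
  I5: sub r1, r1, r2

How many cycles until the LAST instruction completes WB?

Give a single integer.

Answer: 13

Derivation:
I0 add r1 <- r5,r1: IF@1 ID@2 stall=0 (-) EX@3 MEM@4 WB@5
I1 ld r3 <- r1: IF@2 ID@3 stall=2 (RAW on I0.r1 (WB@5)) EX@6 MEM@7 WB@8
I2 add r3 <- r4,r2: IF@3 ID@6 stall=0 (-) EX@7 MEM@8 WB@9
I3 ld r1 <- r5: IF@6 ID@7 stall=0 (-) EX@8 MEM@9 WB@10
I4 mul r5 <- r2,r2: IF@7 ID@8 stall=0 (-) EX@9 MEM@10 WB@11
I5 sub r1 <- r1,r2: IF@8 ID@9 stall=1 (RAW on I3.r1 (WB@10)) EX@11 MEM@12 WB@13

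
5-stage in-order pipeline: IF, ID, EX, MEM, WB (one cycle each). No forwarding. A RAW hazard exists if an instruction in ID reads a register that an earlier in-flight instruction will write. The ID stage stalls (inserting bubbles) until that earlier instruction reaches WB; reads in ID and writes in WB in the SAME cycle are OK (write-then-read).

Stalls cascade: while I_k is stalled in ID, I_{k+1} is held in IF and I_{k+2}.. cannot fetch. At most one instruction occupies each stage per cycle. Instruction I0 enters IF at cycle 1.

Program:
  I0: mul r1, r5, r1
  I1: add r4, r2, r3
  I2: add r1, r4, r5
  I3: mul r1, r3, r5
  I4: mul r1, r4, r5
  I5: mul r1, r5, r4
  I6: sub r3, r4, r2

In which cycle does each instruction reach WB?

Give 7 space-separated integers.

Answer: 5 6 9 10 11 12 13

Derivation:
I0 mul r1 <- r5,r1: IF@1 ID@2 stall=0 (-) EX@3 MEM@4 WB@5
I1 add r4 <- r2,r3: IF@2 ID@3 stall=0 (-) EX@4 MEM@5 WB@6
I2 add r1 <- r4,r5: IF@3 ID@4 stall=2 (RAW on I1.r4 (WB@6)) EX@7 MEM@8 WB@9
I3 mul r1 <- r3,r5: IF@4 ID@7 stall=0 (-) EX@8 MEM@9 WB@10
I4 mul r1 <- r4,r5: IF@7 ID@8 stall=0 (-) EX@9 MEM@10 WB@11
I5 mul r1 <- r5,r4: IF@8 ID@9 stall=0 (-) EX@10 MEM@11 WB@12
I6 sub r3 <- r4,r2: IF@9 ID@10 stall=0 (-) EX@11 MEM@12 WB@13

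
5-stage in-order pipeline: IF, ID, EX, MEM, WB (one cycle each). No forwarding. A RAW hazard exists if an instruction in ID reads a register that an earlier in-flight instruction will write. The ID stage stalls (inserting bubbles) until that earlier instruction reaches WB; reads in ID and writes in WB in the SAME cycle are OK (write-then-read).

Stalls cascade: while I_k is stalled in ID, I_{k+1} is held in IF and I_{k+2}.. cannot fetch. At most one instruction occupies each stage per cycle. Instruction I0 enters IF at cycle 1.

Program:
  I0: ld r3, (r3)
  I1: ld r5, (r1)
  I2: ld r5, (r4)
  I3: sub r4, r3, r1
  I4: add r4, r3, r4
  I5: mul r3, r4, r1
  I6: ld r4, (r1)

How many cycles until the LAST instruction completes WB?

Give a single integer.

I0 ld r3 <- r3: IF@1 ID@2 stall=0 (-) EX@3 MEM@4 WB@5
I1 ld r5 <- r1: IF@2 ID@3 stall=0 (-) EX@4 MEM@5 WB@6
I2 ld r5 <- r4: IF@3 ID@4 stall=0 (-) EX@5 MEM@6 WB@7
I3 sub r4 <- r3,r1: IF@4 ID@5 stall=0 (-) EX@6 MEM@7 WB@8
I4 add r4 <- r3,r4: IF@5 ID@6 stall=2 (RAW on I3.r4 (WB@8)) EX@9 MEM@10 WB@11
I5 mul r3 <- r4,r1: IF@6 ID@9 stall=2 (RAW on I4.r4 (WB@11)) EX@12 MEM@13 WB@14
I6 ld r4 <- r1: IF@9 ID@12 stall=0 (-) EX@13 MEM@14 WB@15

Answer: 15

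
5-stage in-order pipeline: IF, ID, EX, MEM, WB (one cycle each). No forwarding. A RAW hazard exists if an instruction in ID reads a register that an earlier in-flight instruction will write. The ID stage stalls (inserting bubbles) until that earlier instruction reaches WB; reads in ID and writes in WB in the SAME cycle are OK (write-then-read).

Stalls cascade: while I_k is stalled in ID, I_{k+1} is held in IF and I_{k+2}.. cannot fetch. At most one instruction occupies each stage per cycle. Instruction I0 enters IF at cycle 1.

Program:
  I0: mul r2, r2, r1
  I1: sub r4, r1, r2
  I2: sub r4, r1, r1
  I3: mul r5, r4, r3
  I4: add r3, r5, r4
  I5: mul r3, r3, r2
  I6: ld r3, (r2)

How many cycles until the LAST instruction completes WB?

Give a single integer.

Answer: 19

Derivation:
I0 mul r2 <- r2,r1: IF@1 ID@2 stall=0 (-) EX@3 MEM@4 WB@5
I1 sub r4 <- r1,r2: IF@2 ID@3 stall=2 (RAW on I0.r2 (WB@5)) EX@6 MEM@7 WB@8
I2 sub r4 <- r1,r1: IF@3 ID@6 stall=0 (-) EX@7 MEM@8 WB@9
I3 mul r5 <- r4,r3: IF@6 ID@7 stall=2 (RAW on I2.r4 (WB@9)) EX@10 MEM@11 WB@12
I4 add r3 <- r5,r4: IF@7 ID@10 stall=2 (RAW on I3.r5 (WB@12)) EX@13 MEM@14 WB@15
I5 mul r3 <- r3,r2: IF@10 ID@13 stall=2 (RAW on I4.r3 (WB@15)) EX@16 MEM@17 WB@18
I6 ld r3 <- r2: IF@13 ID@16 stall=0 (-) EX@17 MEM@18 WB@19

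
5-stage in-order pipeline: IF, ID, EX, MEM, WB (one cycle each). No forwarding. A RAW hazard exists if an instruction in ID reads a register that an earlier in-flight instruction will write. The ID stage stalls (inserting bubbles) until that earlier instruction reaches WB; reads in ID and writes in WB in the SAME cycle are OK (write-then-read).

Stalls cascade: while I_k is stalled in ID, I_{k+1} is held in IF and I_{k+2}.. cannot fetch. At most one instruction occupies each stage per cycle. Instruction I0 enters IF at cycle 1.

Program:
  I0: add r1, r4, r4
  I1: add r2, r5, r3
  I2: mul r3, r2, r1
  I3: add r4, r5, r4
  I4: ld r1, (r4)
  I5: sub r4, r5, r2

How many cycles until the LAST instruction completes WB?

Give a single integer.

Answer: 14

Derivation:
I0 add r1 <- r4,r4: IF@1 ID@2 stall=0 (-) EX@3 MEM@4 WB@5
I1 add r2 <- r5,r3: IF@2 ID@3 stall=0 (-) EX@4 MEM@5 WB@6
I2 mul r3 <- r2,r1: IF@3 ID@4 stall=2 (RAW on I1.r2 (WB@6)) EX@7 MEM@8 WB@9
I3 add r4 <- r5,r4: IF@4 ID@7 stall=0 (-) EX@8 MEM@9 WB@10
I4 ld r1 <- r4: IF@7 ID@8 stall=2 (RAW on I3.r4 (WB@10)) EX@11 MEM@12 WB@13
I5 sub r4 <- r5,r2: IF@8 ID@11 stall=0 (-) EX@12 MEM@13 WB@14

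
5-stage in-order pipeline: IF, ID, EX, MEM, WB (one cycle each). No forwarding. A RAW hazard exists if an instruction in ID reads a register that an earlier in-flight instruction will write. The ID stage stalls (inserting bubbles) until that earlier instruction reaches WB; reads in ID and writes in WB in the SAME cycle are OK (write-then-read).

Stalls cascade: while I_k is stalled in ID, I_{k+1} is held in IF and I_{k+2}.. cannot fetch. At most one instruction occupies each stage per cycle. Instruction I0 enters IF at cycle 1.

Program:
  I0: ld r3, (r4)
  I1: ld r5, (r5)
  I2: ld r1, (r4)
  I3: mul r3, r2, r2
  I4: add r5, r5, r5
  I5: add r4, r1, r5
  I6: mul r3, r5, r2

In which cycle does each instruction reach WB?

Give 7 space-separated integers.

Answer: 5 6 7 8 9 12 13

Derivation:
I0 ld r3 <- r4: IF@1 ID@2 stall=0 (-) EX@3 MEM@4 WB@5
I1 ld r5 <- r5: IF@2 ID@3 stall=0 (-) EX@4 MEM@5 WB@6
I2 ld r1 <- r4: IF@3 ID@4 stall=0 (-) EX@5 MEM@6 WB@7
I3 mul r3 <- r2,r2: IF@4 ID@5 stall=0 (-) EX@6 MEM@7 WB@8
I4 add r5 <- r5,r5: IF@5 ID@6 stall=0 (-) EX@7 MEM@8 WB@9
I5 add r4 <- r1,r5: IF@6 ID@7 stall=2 (RAW on I4.r5 (WB@9)) EX@10 MEM@11 WB@12
I6 mul r3 <- r5,r2: IF@7 ID@10 stall=0 (-) EX@11 MEM@12 WB@13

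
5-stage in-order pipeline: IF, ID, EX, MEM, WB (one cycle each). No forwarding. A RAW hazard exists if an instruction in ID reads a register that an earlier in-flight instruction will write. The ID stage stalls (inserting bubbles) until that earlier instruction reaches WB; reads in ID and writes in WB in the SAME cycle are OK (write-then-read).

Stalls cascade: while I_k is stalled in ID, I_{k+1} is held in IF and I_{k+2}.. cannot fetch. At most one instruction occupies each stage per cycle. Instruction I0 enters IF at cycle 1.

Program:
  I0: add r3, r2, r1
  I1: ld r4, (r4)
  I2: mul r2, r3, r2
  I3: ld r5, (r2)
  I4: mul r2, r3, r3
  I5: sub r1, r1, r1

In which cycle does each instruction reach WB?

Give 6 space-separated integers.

Answer: 5 6 8 11 12 13

Derivation:
I0 add r3 <- r2,r1: IF@1 ID@2 stall=0 (-) EX@3 MEM@4 WB@5
I1 ld r4 <- r4: IF@2 ID@3 stall=0 (-) EX@4 MEM@5 WB@6
I2 mul r2 <- r3,r2: IF@3 ID@4 stall=1 (RAW on I0.r3 (WB@5)) EX@6 MEM@7 WB@8
I3 ld r5 <- r2: IF@4 ID@6 stall=2 (RAW on I2.r2 (WB@8)) EX@9 MEM@10 WB@11
I4 mul r2 <- r3,r3: IF@6 ID@9 stall=0 (-) EX@10 MEM@11 WB@12
I5 sub r1 <- r1,r1: IF@9 ID@10 stall=0 (-) EX@11 MEM@12 WB@13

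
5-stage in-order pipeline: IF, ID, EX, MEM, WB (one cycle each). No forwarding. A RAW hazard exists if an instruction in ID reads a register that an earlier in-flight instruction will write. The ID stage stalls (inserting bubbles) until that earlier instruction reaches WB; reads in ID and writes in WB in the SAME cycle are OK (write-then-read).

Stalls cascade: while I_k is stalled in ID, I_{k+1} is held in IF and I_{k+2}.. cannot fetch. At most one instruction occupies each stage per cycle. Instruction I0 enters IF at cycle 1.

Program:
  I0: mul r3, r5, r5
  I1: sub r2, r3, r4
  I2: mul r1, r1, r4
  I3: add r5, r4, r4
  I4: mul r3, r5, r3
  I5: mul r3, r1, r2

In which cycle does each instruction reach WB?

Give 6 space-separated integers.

Answer: 5 8 9 10 13 14

Derivation:
I0 mul r3 <- r5,r5: IF@1 ID@2 stall=0 (-) EX@3 MEM@4 WB@5
I1 sub r2 <- r3,r4: IF@2 ID@3 stall=2 (RAW on I0.r3 (WB@5)) EX@6 MEM@7 WB@8
I2 mul r1 <- r1,r4: IF@3 ID@6 stall=0 (-) EX@7 MEM@8 WB@9
I3 add r5 <- r4,r4: IF@6 ID@7 stall=0 (-) EX@8 MEM@9 WB@10
I4 mul r3 <- r5,r3: IF@7 ID@8 stall=2 (RAW on I3.r5 (WB@10)) EX@11 MEM@12 WB@13
I5 mul r3 <- r1,r2: IF@8 ID@11 stall=0 (-) EX@12 MEM@13 WB@14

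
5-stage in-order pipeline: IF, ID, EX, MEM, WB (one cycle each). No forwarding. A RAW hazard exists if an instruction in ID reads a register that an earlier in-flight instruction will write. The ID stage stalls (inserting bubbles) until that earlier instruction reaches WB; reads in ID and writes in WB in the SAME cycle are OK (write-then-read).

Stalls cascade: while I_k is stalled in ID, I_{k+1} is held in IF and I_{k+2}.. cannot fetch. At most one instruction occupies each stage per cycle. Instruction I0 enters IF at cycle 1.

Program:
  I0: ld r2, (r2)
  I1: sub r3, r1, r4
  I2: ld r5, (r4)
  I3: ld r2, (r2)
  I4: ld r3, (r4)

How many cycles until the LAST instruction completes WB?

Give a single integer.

I0 ld r2 <- r2: IF@1 ID@2 stall=0 (-) EX@3 MEM@4 WB@5
I1 sub r3 <- r1,r4: IF@2 ID@3 stall=0 (-) EX@4 MEM@5 WB@6
I2 ld r5 <- r4: IF@3 ID@4 stall=0 (-) EX@5 MEM@6 WB@7
I3 ld r2 <- r2: IF@4 ID@5 stall=0 (-) EX@6 MEM@7 WB@8
I4 ld r3 <- r4: IF@5 ID@6 stall=0 (-) EX@7 MEM@8 WB@9

Answer: 9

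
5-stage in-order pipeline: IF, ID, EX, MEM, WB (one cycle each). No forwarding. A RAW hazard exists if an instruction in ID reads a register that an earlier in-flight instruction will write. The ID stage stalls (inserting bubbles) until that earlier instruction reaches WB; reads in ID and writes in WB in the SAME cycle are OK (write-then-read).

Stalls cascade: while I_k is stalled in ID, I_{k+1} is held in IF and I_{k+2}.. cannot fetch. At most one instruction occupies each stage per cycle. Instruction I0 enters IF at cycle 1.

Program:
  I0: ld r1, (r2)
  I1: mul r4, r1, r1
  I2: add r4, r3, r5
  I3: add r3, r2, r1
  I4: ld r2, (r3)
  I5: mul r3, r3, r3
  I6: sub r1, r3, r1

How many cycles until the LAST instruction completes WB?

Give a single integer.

Answer: 17

Derivation:
I0 ld r1 <- r2: IF@1 ID@2 stall=0 (-) EX@3 MEM@4 WB@5
I1 mul r4 <- r1,r1: IF@2 ID@3 stall=2 (RAW on I0.r1 (WB@5)) EX@6 MEM@7 WB@8
I2 add r4 <- r3,r5: IF@3 ID@6 stall=0 (-) EX@7 MEM@8 WB@9
I3 add r3 <- r2,r1: IF@6 ID@7 stall=0 (-) EX@8 MEM@9 WB@10
I4 ld r2 <- r3: IF@7 ID@8 stall=2 (RAW on I3.r3 (WB@10)) EX@11 MEM@12 WB@13
I5 mul r3 <- r3,r3: IF@8 ID@11 stall=0 (-) EX@12 MEM@13 WB@14
I6 sub r1 <- r3,r1: IF@11 ID@12 stall=2 (RAW on I5.r3 (WB@14)) EX@15 MEM@16 WB@17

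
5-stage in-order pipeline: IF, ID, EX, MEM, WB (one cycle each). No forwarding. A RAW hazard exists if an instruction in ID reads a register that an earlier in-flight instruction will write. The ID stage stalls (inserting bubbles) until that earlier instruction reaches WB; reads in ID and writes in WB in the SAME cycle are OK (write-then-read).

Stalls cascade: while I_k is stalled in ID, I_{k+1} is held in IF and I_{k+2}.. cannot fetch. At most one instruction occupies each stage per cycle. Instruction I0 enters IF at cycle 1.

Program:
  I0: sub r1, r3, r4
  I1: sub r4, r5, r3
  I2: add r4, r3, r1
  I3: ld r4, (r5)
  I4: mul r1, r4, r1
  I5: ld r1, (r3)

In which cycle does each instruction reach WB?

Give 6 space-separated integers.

I0 sub r1 <- r3,r4: IF@1 ID@2 stall=0 (-) EX@3 MEM@4 WB@5
I1 sub r4 <- r5,r3: IF@2 ID@3 stall=0 (-) EX@4 MEM@5 WB@6
I2 add r4 <- r3,r1: IF@3 ID@4 stall=1 (RAW on I0.r1 (WB@5)) EX@6 MEM@7 WB@8
I3 ld r4 <- r5: IF@4 ID@6 stall=0 (-) EX@7 MEM@8 WB@9
I4 mul r1 <- r4,r1: IF@6 ID@7 stall=2 (RAW on I3.r4 (WB@9)) EX@10 MEM@11 WB@12
I5 ld r1 <- r3: IF@7 ID@10 stall=0 (-) EX@11 MEM@12 WB@13

Answer: 5 6 8 9 12 13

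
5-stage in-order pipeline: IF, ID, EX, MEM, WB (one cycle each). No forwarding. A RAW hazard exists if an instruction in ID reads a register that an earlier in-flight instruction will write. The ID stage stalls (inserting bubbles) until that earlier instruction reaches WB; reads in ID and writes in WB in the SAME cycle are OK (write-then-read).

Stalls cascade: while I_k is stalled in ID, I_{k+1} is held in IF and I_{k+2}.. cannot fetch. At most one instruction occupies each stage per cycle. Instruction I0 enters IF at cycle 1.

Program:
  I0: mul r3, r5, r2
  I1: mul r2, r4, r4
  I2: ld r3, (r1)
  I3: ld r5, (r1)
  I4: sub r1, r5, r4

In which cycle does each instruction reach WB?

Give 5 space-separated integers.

I0 mul r3 <- r5,r2: IF@1 ID@2 stall=0 (-) EX@3 MEM@4 WB@5
I1 mul r2 <- r4,r4: IF@2 ID@3 stall=0 (-) EX@4 MEM@5 WB@6
I2 ld r3 <- r1: IF@3 ID@4 stall=0 (-) EX@5 MEM@6 WB@7
I3 ld r5 <- r1: IF@4 ID@5 stall=0 (-) EX@6 MEM@7 WB@8
I4 sub r1 <- r5,r4: IF@5 ID@6 stall=2 (RAW on I3.r5 (WB@8)) EX@9 MEM@10 WB@11

Answer: 5 6 7 8 11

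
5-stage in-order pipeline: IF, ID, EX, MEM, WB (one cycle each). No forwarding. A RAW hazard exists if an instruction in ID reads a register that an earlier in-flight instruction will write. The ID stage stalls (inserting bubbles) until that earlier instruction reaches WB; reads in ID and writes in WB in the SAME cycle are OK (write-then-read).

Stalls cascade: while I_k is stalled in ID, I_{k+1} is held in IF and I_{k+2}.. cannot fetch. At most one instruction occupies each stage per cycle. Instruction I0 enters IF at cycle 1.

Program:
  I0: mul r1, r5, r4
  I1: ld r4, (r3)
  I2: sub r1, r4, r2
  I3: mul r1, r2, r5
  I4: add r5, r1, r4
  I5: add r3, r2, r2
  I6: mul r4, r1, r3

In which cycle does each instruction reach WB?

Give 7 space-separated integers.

I0 mul r1 <- r5,r4: IF@1 ID@2 stall=0 (-) EX@3 MEM@4 WB@5
I1 ld r4 <- r3: IF@2 ID@3 stall=0 (-) EX@4 MEM@5 WB@6
I2 sub r1 <- r4,r2: IF@3 ID@4 stall=2 (RAW on I1.r4 (WB@6)) EX@7 MEM@8 WB@9
I3 mul r1 <- r2,r5: IF@4 ID@7 stall=0 (-) EX@8 MEM@9 WB@10
I4 add r5 <- r1,r4: IF@7 ID@8 stall=2 (RAW on I3.r1 (WB@10)) EX@11 MEM@12 WB@13
I5 add r3 <- r2,r2: IF@8 ID@11 stall=0 (-) EX@12 MEM@13 WB@14
I6 mul r4 <- r1,r3: IF@11 ID@12 stall=2 (RAW on I5.r3 (WB@14)) EX@15 MEM@16 WB@17

Answer: 5 6 9 10 13 14 17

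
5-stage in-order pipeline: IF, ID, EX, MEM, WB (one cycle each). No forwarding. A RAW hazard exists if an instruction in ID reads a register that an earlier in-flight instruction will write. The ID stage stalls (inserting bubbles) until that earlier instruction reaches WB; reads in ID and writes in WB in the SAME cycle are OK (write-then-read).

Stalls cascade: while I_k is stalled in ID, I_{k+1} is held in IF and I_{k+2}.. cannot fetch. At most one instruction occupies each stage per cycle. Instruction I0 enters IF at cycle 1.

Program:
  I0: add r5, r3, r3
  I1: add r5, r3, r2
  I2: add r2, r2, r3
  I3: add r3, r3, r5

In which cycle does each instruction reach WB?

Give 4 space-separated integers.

Answer: 5 6 7 9

Derivation:
I0 add r5 <- r3,r3: IF@1 ID@2 stall=0 (-) EX@3 MEM@4 WB@5
I1 add r5 <- r3,r2: IF@2 ID@3 stall=0 (-) EX@4 MEM@5 WB@6
I2 add r2 <- r2,r3: IF@3 ID@4 stall=0 (-) EX@5 MEM@6 WB@7
I3 add r3 <- r3,r5: IF@4 ID@5 stall=1 (RAW on I1.r5 (WB@6)) EX@7 MEM@8 WB@9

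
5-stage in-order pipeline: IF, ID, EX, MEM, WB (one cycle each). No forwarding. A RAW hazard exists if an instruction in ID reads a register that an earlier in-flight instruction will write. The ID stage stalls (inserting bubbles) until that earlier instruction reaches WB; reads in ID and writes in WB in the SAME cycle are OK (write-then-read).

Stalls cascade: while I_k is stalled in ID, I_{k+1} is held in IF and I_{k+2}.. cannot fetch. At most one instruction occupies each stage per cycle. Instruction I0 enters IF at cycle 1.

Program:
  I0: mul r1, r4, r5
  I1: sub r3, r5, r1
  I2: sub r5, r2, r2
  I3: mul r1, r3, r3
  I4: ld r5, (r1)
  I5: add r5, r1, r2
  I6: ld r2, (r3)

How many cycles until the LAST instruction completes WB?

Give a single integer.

Answer: 16

Derivation:
I0 mul r1 <- r4,r5: IF@1 ID@2 stall=0 (-) EX@3 MEM@4 WB@5
I1 sub r3 <- r5,r1: IF@2 ID@3 stall=2 (RAW on I0.r1 (WB@5)) EX@6 MEM@7 WB@8
I2 sub r5 <- r2,r2: IF@3 ID@6 stall=0 (-) EX@7 MEM@8 WB@9
I3 mul r1 <- r3,r3: IF@6 ID@7 stall=1 (RAW on I1.r3 (WB@8)) EX@9 MEM@10 WB@11
I4 ld r5 <- r1: IF@7 ID@9 stall=2 (RAW on I3.r1 (WB@11)) EX@12 MEM@13 WB@14
I5 add r5 <- r1,r2: IF@9 ID@12 stall=0 (-) EX@13 MEM@14 WB@15
I6 ld r2 <- r3: IF@12 ID@13 stall=0 (-) EX@14 MEM@15 WB@16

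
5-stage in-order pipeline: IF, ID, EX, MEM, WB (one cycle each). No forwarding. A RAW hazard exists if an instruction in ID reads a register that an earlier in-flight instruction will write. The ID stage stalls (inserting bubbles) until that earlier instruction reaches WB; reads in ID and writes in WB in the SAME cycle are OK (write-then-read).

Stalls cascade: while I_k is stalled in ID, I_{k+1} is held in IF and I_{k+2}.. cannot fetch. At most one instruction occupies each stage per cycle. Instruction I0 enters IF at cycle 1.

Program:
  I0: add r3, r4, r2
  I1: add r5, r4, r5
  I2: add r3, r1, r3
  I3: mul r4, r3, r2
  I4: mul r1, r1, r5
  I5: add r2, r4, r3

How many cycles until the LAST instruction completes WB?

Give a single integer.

Answer: 14

Derivation:
I0 add r3 <- r4,r2: IF@1 ID@2 stall=0 (-) EX@3 MEM@4 WB@5
I1 add r5 <- r4,r5: IF@2 ID@3 stall=0 (-) EX@4 MEM@5 WB@6
I2 add r3 <- r1,r3: IF@3 ID@4 stall=1 (RAW on I0.r3 (WB@5)) EX@6 MEM@7 WB@8
I3 mul r4 <- r3,r2: IF@4 ID@6 stall=2 (RAW on I2.r3 (WB@8)) EX@9 MEM@10 WB@11
I4 mul r1 <- r1,r5: IF@6 ID@9 stall=0 (-) EX@10 MEM@11 WB@12
I5 add r2 <- r4,r3: IF@9 ID@10 stall=1 (RAW on I3.r4 (WB@11)) EX@12 MEM@13 WB@14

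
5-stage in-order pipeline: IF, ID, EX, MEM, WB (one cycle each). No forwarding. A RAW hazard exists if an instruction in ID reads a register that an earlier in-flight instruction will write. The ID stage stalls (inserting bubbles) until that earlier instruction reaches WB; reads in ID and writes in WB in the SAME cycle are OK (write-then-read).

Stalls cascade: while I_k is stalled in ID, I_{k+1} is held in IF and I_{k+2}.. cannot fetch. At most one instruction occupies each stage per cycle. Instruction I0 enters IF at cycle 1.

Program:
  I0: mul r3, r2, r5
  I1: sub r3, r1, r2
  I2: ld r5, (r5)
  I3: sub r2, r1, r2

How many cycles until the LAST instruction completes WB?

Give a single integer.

Answer: 8

Derivation:
I0 mul r3 <- r2,r5: IF@1 ID@2 stall=0 (-) EX@3 MEM@4 WB@5
I1 sub r3 <- r1,r2: IF@2 ID@3 stall=0 (-) EX@4 MEM@5 WB@6
I2 ld r5 <- r5: IF@3 ID@4 stall=0 (-) EX@5 MEM@6 WB@7
I3 sub r2 <- r1,r2: IF@4 ID@5 stall=0 (-) EX@6 MEM@7 WB@8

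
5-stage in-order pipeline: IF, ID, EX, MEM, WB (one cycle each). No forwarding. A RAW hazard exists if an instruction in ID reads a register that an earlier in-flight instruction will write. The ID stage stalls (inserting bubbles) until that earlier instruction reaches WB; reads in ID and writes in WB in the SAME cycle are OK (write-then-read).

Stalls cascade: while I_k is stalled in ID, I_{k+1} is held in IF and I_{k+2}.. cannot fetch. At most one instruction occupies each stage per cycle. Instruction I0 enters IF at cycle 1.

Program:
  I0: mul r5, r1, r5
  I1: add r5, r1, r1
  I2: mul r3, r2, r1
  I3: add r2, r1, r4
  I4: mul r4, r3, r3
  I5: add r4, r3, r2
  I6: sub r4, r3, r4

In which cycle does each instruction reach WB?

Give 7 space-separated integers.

Answer: 5 6 7 8 10 11 14

Derivation:
I0 mul r5 <- r1,r5: IF@1 ID@2 stall=0 (-) EX@3 MEM@4 WB@5
I1 add r5 <- r1,r1: IF@2 ID@3 stall=0 (-) EX@4 MEM@5 WB@6
I2 mul r3 <- r2,r1: IF@3 ID@4 stall=0 (-) EX@5 MEM@6 WB@7
I3 add r2 <- r1,r4: IF@4 ID@5 stall=0 (-) EX@6 MEM@7 WB@8
I4 mul r4 <- r3,r3: IF@5 ID@6 stall=1 (RAW on I2.r3 (WB@7)) EX@8 MEM@9 WB@10
I5 add r4 <- r3,r2: IF@6 ID@8 stall=0 (-) EX@9 MEM@10 WB@11
I6 sub r4 <- r3,r4: IF@8 ID@9 stall=2 (RAW on I5.r4 (WB@11)) EX@12 MEM@13 WB@14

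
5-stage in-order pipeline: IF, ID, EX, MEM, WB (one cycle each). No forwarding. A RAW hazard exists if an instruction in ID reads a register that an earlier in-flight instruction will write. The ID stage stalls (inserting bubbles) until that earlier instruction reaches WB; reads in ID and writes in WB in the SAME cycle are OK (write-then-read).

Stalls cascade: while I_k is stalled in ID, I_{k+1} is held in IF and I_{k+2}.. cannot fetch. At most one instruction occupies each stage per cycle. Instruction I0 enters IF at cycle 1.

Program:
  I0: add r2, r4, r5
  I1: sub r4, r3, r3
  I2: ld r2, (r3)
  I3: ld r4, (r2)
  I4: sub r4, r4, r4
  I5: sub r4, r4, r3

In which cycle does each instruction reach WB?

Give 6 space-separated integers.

Answer: 5 6 7 10 13 16

Derivation:
I0 add r2 <- r4,r5: IF@1 ID@2 stall=0 (-) EX@3 MEM@4 WB@5
I1 sub r4 <- r3,r3: IF@2 ID@3 stall=0 (-) EX@4 MEM@5 WB@6
I2 ld r2 <- r3: IF@3 ID@4 stall=0 (-) EX@5 MEM@6 WB@7
I3 ld r4 <- r2: IF@4 ID@5 stall=2 (RAW on I2.r2 (WB@7)) EX@8 MEM@9 WB@10
I4 sub r4 <- r4,r4: IF@5 ID@8 stall=2 (RAW on I3.r4 (WB@10)) EX@11 MEM@12 WB@13
I5 sub r4 <- r4,r3: IF@8 ID@11 stall=2 (RAW on I4.r4 (WB@13)) EX@14 MEM@15 WB@16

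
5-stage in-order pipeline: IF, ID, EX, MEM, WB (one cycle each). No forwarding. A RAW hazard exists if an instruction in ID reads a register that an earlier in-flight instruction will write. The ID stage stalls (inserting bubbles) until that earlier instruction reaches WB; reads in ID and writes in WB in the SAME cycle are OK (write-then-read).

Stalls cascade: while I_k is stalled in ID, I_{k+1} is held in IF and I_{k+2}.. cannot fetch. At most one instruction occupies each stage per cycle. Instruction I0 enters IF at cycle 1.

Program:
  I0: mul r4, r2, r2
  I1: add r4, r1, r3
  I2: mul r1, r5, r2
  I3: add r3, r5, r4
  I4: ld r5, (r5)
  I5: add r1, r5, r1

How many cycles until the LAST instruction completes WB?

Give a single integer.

I0 mul r4 <- r2,r2: IF@1 ID@2 stall=0 (-) EX@3 MEM@4 WB@5
I1 add r4 <- r1,r3: IF@2 ID@3 stall=0 (-) EX@4 MEM@5 WB@6
I2 mul r1 <- r5,r2: IF@3 ID@4 stall=0 (-) EX@5 MEM@6 WB@7
I3 add r3 <- r5,r4: IF@4 ID@5 stall=1 (RAW on I1.r4 (WB@6)) EX@7 MEM@8 WB@9
I4 ld r5 <- r5: IF@5 ID@7 stall=0 (-) EX@8 MEM@9 WB@10
I5 add r1 <- r5,r1: IF@7 ID@8 stall=2 (RAW on I4.r5 (WB@10)) EX@11 MEM@12 WB@13

Answer: 13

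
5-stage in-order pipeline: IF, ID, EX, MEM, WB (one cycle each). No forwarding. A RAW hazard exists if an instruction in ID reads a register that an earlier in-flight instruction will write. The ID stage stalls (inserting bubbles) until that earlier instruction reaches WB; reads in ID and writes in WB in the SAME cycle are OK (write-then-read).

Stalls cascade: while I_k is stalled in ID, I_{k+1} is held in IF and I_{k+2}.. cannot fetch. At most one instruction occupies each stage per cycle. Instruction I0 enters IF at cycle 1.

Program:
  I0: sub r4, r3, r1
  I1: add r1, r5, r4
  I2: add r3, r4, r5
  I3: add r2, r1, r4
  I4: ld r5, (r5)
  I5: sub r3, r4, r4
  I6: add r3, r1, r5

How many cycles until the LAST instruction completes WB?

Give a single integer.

I0 sub r4 <- r3,r1: IF@1 ID@2 stall=0 (-) EX@3 MEM@4 WB@5
I1 add r1 <- r5,r4: IF@2 ID@3 stall=2 (RAW on I0.r4 (WB@5)) EX@6 MEM@7 WB@8
I2 add r3 <- r4,r5: IF@3 ID@6 stall=0 (-) EX@7 MEM@8 WB@9
I3 add r2 <- r1,r4: IF@6 ID@7 stall=1 (RAW on I1.r1 (WB@8)) EX@9 MEM@10 WB@11
I4 ld r5 <- r5: IF@7 ID@9 stall=0 (-) EX@10 MEM@11 WB@12
I5 sub r3 <- r4,r4: IF@9 ID@10 stall=0 (-) EX@11 MEM@12 WB@13
I6 add r3 <- r1,r5: IF@10 ID@11 stall=1 (RAW on I4.r5 (WB@12)) EX@13 MEM@14 WB@15

Answer: 15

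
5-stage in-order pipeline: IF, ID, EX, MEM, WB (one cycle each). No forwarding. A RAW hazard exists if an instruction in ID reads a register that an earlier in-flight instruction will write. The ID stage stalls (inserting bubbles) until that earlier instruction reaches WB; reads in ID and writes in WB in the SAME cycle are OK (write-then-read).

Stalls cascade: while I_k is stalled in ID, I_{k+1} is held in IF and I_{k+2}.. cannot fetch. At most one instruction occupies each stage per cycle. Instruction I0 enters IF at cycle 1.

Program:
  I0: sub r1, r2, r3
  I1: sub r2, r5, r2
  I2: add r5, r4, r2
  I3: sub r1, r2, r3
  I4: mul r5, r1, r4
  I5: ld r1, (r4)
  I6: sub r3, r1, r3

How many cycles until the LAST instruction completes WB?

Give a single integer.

Answer: 17

Derivation:
I0 sub r1 <- r2,r3: IF@1 ID@2 stall=0 (-) EX@3 MEM@4 WB@5
I1 sub r2 <- r5,r2: IF@2 ID@3 stall=0 (-) EX@4 MEM@5 WB@6
I2 add r5 <- r4,r2: IF@3 ID@4 stall=2 (RAW on I1.r2 (WB@6)) EX@7 MEM@8 WB@9
I3 sub r1 <- r2,r3: IF@4 ID@7 stall=0 (-) EX@8 MEM@9 WB@10
I4 mul r5 <- r1,r4: IF@7 ID@8 stall=2 (RAW on I3.r1 (WB@10)) EX@11 MEM@12 WB@13
I5 ld r1 <- r4: IF@8 ID@11 stall=0 (-) EX@12 MEM@13 WB@14
I6 sub r3 <- r1,r3: IF@11 ID@12 stall=2 (RAW on I5.r1 (WB@14)) EX@15 MEM@16 WB@17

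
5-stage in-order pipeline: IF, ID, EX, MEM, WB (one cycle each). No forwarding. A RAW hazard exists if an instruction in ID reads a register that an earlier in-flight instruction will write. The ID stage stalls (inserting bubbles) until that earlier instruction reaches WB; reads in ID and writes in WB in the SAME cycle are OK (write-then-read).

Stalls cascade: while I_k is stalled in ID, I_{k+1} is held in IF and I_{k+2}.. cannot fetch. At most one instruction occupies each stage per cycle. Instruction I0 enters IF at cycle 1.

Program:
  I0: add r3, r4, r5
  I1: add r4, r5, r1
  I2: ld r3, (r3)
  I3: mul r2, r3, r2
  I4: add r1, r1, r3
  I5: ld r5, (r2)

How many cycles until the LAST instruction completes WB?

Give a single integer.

I0 add r3 <- r4,r5: IF@1 ID@2 stall=0 (-) EX@3 MEM@4 WB@5
I1 add r4 <- r5,r1: IF@2 ID@3 stall=0 (-) EX@4 MEM@5 WB@6
I2 ld r3 <- r3: IF@3 ID@4 stall=1 (RAW on I0.r3 (WB@5)) EX@6 MEM@7 WB@8
I3 mul r2 <- r3,r2: IF@4 ID@6 stall=2 (RAW on I2.r3 (WB@8)) EX@9 MEM@10 WB@11
I4 add r1 <- r1,r3: IF@6 ID@9 stall=0 (-) EX@10 MEM@11 WB@12
I5 ld r5 <- r2: IF@9 ID@10 stall=1 (RAW on I3.r2 (WB@11)) EX@12 MEM@13 WB@14

Answer: 14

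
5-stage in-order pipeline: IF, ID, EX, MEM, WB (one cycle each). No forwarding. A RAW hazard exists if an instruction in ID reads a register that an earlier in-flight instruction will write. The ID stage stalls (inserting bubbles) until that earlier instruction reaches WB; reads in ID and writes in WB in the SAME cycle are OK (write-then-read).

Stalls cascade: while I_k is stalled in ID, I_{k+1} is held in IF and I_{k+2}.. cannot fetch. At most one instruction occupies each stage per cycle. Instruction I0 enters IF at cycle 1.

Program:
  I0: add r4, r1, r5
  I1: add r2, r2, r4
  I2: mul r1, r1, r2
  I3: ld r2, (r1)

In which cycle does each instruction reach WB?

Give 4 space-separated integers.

I0 add r4 <- r1,r5: IF@1 ID@2 stall=0 (-) EX@3 MEM@4 WB@5
I1 add r2 <- r2,r4: IF@2 ID@3 stall=2 (RAW on I0.r4 (WB@5)) EX@6 MEM@7 WB@8
I2 mul r1 <- r1,r2: IF@3 ID@6 stall=2 (RAW on I1.r2 (WB@8)) EX@9 MEM@10 WB@11
I3 ld r2 <- r1: IF@6 ID@9 stall=2 (RAW on I2.r1 (WB@11)) EX@12 MEM@13 WB@14

Answer: 5 8 11 14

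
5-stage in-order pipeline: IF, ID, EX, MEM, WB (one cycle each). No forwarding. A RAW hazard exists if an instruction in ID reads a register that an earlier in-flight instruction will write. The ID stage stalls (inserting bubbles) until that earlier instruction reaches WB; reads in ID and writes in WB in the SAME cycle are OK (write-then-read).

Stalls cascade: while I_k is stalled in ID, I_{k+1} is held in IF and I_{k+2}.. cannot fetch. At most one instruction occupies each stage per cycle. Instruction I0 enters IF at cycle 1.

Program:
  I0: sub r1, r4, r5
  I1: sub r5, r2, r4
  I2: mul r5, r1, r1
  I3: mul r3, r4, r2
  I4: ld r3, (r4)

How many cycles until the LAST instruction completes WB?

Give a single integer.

Answer: 10

Derivation:
I0 sub r1 <- r4,r5: IF@1 ID@2 stall=0 (-) EX@3 MEM@4 WB@5
I1 sub r5 <- r2,r4: IF@2 ID@3 stall=0 (-) EX@4 MEM@5 WB@6
I2 mul r5 <- r1,r1: IF@3 ID@4 stall=1 (RAW on I0.r1 (WB@5)) EX@6 MEM@7 WB@8
I3 mul r3 <- r4,r2: IF@4 ID@6 stall=0 (-) EX@7 MEM@8 WB@9
I4 ld r3 <- r4: IF@6 ID@7 stall=0 (-) EX@8 MEM@9 WB@10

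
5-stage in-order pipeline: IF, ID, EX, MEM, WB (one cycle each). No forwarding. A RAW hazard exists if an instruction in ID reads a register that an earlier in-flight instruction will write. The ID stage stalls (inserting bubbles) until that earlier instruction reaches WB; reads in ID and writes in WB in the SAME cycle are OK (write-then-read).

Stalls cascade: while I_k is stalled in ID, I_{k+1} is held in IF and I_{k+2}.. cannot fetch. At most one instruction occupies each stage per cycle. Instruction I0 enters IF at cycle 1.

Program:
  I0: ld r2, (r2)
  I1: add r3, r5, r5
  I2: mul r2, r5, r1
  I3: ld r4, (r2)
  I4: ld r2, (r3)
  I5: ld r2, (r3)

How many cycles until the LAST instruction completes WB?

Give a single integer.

Answer: 12

Derivation:
I0 ld r2 <- r2: IF@1 ID@2 stall=0 (-) EX@3 MEM@4 WB@5
I1 add r3 <- r5,r5: IF@2 ID@3 stall=0 (-) EX@4 MEM@5 WB@6
I2 mul r2 <- r5,r1: IF@3 ID@4 stall=0 (-) EX@5 MEM@6 WB@7
I3 ld r4 <- r2: IF@4 ID@5 stall=2 (RAW on I2.r2 (WB@7)) EX@8 MEM@9 WB@10
I4 ld r2 <- r3: IF@5 ID@8 stall=0 (-) EX@9 MEM@10 WB@11
I5 ld r2 <- r3: IF@8 ID@9 stall=0 (-) EX@10 MEM@11 WB@12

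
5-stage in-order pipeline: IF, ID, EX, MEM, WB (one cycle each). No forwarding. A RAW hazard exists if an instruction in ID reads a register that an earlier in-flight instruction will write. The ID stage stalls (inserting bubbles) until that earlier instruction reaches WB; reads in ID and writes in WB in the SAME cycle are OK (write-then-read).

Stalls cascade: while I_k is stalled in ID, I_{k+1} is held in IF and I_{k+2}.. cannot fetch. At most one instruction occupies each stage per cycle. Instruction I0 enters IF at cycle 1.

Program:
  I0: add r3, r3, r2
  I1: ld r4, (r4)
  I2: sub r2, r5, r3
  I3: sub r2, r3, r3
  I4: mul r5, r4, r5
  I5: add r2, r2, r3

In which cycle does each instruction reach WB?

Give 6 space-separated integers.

Answer: 5 6 8 9 10 12

Derivation:
I0 add r3 <- r3,r2: IF@1 ID@2 stall=0 (-) EX@3 MEM@4 WB@5
I1 ld r4 <- r4: IF@2 ID@3 stall=0 (-) EX@4 MEM@5 WB@6
I2 sub r2 <- r5,r3: IF@3 ID@4 stall=1 (RAW on I0.r3 (WB@5)) EX@6 MEM@7 WB@8
I3 sub r2 <- r3,r3: IF@4 ID@6 stall=0 (-) EX@7 MEM@8 WB@9
I4 mul r5 <- r4,r5: IF@6 ID@7 stall=0 (-) EX@8 MEM@9 WB@10
I5 add r2 <- r2,r3: IF@7 ID@8 stall=1 (RAW on I3.r2 (WB@9)) EX@10 MEM@11 WB@12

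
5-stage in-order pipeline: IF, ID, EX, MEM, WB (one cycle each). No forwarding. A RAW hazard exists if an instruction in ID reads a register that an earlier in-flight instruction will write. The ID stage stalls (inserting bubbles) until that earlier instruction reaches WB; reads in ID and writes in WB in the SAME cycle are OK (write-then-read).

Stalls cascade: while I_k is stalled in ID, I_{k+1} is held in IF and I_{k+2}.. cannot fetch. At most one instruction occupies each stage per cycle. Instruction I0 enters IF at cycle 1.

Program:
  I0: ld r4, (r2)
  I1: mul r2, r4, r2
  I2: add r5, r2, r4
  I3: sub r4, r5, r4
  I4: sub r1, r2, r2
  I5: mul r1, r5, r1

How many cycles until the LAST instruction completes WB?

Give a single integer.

I0 ld r4 <- r2: IF@1 ID@2 stall=0 (-) EX@3 MEM@4 WB@5
I1 mul r2 <- r4,r2: IF@2 ID@3 stall=2 (RAW on I0.r4 (WB@5)) EX@6 MEM@7 WB@8
I2 add r5 <- r2,r4: IF@3 ID@6 stall=2 (RAW on I1.r2 (WB@8)) EX@9 MEM@10 WB@11
I3 sub r4 <- r5,r4: IF@6 ID@9 stall=2 (RAW on I2.r5 (WB@11)) EX@12 MEM@13 WB@14
I4 sub r1 <- r2,r2: IF@9 ID@12 stall=0 (-) EX@13 MEM@14 WB@15
I5 mul r1 <- r5,r1: IF@12 ID@13 stall=2 (RAW on I4.r1 (WB@15)) EX@16 MEM@17 WB@18

Answer: 18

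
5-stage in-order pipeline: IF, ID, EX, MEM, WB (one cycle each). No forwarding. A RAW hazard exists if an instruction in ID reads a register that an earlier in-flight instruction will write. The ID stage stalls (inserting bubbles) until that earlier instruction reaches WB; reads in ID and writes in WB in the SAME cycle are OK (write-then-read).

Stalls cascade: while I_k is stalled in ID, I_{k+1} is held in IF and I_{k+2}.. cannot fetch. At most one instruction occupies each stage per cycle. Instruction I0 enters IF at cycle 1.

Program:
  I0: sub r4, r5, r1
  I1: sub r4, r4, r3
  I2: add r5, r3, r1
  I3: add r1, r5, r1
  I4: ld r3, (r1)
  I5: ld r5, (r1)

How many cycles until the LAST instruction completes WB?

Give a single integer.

Answer: 16

Derivation:
I0 sub r4 <- r5,r1: IF@1 ID@2 stall=0 (-) EX@3 MEM@4 WB@5
I1 sub r4 <- r4,r3: IF@2 ID@3 stall=2 (RAW on I0.r4 (WB@5)) EX@6 MEM@7 WB@8
I2 add r5 <- r3,r1: IF@3 ID@6 stall=0 (-) EX@7 MEM@8 WB@9
I3 add r1 <- r5,r1: IF@6 ID@7 stall=2 (RAW on I2.r5 (WB@9)) EX@10 MEM@11 WB@12
I4 ld r3 <- r1: IF@7 ID@10 stall=2 (RAW on I3.r1 (WB@12)) EX@13 MEM@14 WB@15
I5 ld r5 <- r1: IF@10 ID@13 stall=0 (-) EX@14 MEM@15 WB@16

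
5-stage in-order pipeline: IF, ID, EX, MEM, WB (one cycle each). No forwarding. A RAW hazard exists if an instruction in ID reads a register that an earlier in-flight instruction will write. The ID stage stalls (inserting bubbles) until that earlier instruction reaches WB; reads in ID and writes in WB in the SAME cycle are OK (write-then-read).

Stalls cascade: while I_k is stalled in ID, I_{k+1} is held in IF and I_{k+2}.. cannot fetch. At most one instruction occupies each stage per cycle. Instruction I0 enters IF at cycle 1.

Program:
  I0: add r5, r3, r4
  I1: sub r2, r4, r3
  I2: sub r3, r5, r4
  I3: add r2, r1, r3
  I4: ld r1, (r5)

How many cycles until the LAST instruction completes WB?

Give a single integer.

I0 add r5 <- r3,r4: IF@1 ID@2 stall=0 (-) EX@3 MEM@4 WB@5
I1 sub r2 <- r4,r3: IF@2 ID@3 stall=0 (-) EX@4 MEM@5 WB@6
I2 sub r3 <- r5,r4: IF@3 ID@4 stall=1 (RAW on I0.r5 (WB@5)) EX@6 MEM@7 WB@8
I3 add r2 <- r1,r3: IF@4 ID@6 stall=2 (RAW on I2.r3 (WB@8)) EX@9 MEM@10 WB@11
I4 ld r1 <- r5: IF@6 ID@9 stall=0 (-) EX@10 MEM@11 WB@12

Answer: 12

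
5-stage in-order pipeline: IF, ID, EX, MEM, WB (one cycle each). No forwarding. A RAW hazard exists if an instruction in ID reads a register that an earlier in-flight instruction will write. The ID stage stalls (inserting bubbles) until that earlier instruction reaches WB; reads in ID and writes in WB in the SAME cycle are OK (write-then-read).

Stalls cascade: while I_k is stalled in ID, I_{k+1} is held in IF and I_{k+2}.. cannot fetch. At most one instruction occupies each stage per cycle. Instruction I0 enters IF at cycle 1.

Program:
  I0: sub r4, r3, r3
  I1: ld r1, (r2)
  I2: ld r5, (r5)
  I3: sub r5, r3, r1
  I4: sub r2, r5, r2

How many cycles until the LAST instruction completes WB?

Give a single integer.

Answer: 12

Derivation:
I0 sub r4 <- r3,r3: IF@1 ID@2 stall=0 (-) EX@3 MEM@4 WB@5
I1 ld r1 <- r2: IF@2 ID@3 stall=0 (-) EX@4 MEM@5 WB@6
I2 ld r5 <- r5: IF@3 ID@4 stall=0 (-) EX@5 MEM@6 WB@7
I3 sub r5 <- r3,r1: IF@4 ID@5 stall=1 (RAW on I1.r1 (WB@6)) EX@7 MEM@8 WB@9
I4 sub r2 <- r5,r2: IF@5 ID@7 stall=2 (RAW on I3.r5 (WB@9)) EX@10 MEM@11 WB@12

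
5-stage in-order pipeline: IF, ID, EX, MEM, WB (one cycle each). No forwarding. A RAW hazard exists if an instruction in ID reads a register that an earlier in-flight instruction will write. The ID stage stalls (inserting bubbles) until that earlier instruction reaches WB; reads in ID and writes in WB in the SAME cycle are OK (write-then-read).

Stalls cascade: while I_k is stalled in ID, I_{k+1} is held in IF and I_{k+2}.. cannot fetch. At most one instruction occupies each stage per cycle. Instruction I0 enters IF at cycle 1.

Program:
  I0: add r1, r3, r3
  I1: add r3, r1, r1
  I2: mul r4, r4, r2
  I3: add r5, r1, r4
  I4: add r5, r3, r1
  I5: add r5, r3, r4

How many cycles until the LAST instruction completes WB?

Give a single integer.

I0 add r1 <- r3,r3: IF@1 ID@2 stall=0 (-) EX@3 MEM@4 WB@5
I1 add r3 <- r1,r1: IF@2 ID@3 stall=2 (RAW on I0.r1 (WB@5)) EX@6 MEM@7 WB@8
I2 mul r4 <- r4,r2: IF@3 ID@6 stall=0 (-) EX@7 MEM@8 WB@9
I3 add r5 <- r1,r4: IF@6 ID@7 stall=2 (RAW on I2.r4 (WB@9)) EX@10 MEM@11 WB@12
I4 add r5 <- r3,r1: IF@7 ID@10 stall=0 (-) EX@11 MEM@12 WB@13
I5 add r5 <- r3,r4: IF@10 ID@11 stall=0 (-) EX@12 MEM@13 WB@14

Answer: 14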